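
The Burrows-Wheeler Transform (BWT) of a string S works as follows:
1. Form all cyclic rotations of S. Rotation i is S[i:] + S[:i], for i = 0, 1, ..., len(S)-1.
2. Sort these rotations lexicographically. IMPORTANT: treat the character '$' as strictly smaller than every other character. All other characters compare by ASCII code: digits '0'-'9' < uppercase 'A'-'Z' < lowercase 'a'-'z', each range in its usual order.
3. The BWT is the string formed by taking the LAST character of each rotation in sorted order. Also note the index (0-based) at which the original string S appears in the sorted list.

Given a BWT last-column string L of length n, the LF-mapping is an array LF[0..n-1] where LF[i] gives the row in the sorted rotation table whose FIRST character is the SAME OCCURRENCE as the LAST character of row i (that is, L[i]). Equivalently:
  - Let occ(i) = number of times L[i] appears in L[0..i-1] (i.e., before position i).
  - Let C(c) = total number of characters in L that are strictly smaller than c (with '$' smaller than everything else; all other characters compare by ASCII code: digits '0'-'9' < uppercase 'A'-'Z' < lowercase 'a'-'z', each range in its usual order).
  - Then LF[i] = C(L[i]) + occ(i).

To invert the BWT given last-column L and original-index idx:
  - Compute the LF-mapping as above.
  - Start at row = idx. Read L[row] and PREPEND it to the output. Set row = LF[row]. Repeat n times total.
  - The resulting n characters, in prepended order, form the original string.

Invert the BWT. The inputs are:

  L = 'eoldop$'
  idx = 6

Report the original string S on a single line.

LF mapping: 2 4 3 1 5 6 0
Walk LF starting at row 6, prepending L[row]:
  step 1: row=6, L[6]='$', prepend. Next row=LF[6]=0
  step 2: row=0, L[0]='e', prepend. Next row=LF[0]=2
  step 3: row=2, L[2]='l', prepend. Next row=LF[2]=3
  step 4: row=3, L[3]='d', prepend. Next row=LF[3]=1
  step 5: row=1, L[1]='o', prepend. Next row=LF[1]=4
  step 6: row=4, L[4]='o', prepend. Next row=LF[4]=5
  step 7: row=5, L[5]='p', prepend. Next row=LF[5]=6
Reversed output: poodle$

Answer: poodle$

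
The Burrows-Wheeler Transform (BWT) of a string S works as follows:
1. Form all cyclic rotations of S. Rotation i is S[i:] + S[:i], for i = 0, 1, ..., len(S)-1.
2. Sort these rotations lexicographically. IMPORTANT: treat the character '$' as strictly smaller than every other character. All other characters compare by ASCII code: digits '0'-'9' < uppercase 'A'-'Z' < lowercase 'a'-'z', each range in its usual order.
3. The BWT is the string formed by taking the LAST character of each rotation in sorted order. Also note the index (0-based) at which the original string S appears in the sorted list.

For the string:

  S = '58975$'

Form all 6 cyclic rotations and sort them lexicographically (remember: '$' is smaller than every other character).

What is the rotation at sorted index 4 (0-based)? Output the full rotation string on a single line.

Answer: 8975$5

Derivation:
All 6 rotations (rotation i = S[i:]+S[:i]):
  rot[0] = 58975$
  rot[1] = 8975$5
  rot[2] = 975$58
  rot[3] = 75$589
  rot[4] = 5$5897
  rot[5] = $58975
Sorted (with $ < everything):
  sorted[0] = $58975
  sorted[1] = 5$5897
  sorted[2] = 58975$
  sorted[3] = 75$589
  sorted[4] = 8975$5
  sorted[5] = 975$58
sorted[4] = 8975$5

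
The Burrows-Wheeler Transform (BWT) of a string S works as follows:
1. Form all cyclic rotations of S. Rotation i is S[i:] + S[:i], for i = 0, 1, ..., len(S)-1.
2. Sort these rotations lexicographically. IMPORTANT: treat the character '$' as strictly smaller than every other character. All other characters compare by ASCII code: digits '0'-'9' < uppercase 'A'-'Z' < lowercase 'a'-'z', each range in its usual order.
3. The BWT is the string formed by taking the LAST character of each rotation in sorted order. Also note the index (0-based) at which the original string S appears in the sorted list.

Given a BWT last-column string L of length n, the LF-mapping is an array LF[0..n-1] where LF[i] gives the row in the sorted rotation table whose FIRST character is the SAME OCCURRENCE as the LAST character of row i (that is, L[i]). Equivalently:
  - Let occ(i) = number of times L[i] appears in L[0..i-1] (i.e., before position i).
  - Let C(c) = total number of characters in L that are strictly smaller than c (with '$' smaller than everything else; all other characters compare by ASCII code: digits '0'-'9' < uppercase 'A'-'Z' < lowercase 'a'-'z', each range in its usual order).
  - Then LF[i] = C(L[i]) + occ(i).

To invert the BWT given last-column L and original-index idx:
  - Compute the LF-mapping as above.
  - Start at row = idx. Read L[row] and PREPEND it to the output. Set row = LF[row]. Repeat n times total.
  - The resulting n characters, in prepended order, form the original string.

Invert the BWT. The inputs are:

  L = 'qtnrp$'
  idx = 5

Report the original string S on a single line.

LF mapping: 3 5 1 4 2 0
Walk LF starting at row 5, prepending L[row]:
  step 1: row=5, L[5]='$', prepend. Next row=LF[5]=0
  step 2: row=0, L[0]='q', prepend. Next row=LF[0]=3
  step 3: row=3, L[3]='r', prepend. Next row=LF[3]=4
  step 4: row=4, L[4]='p', prepend. Next row=LF[4]=2
  step 5: row=2, L[2]='n', prepend. Next row=LF[2]=1
  step 6: row=1, L[1]='t', prepend. Next row=LF[1]=5
Reversed output: tnprq$

Answer: tnprq$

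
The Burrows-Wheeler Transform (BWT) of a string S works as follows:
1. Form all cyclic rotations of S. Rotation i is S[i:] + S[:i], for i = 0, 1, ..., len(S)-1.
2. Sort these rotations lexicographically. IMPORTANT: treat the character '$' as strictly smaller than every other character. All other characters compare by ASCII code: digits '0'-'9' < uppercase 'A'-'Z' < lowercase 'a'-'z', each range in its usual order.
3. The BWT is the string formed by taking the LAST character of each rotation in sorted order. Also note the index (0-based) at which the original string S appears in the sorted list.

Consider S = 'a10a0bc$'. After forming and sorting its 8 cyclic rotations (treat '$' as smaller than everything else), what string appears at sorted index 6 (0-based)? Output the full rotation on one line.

Answer: bc$a10a0

Derivation:
All 8 rotations (rotation i = S[i:]+S[:i]):
  rot[0] = a10a0bc$
  rot[1] = 10a0bc$a
  rot[2] = 0a0bc$a1
  rot[3] = a0bc$a10
  rot[4] = 0bc$a10a
  rot[5] = bc$a10a0
  rot[6] = c$a10a0b
  rot[7] = $a10a0bc
Sorted (with $ < everything):
  sorted[0] = $a10a0bc
  sorted[1] = 0a0bc$a1
  sorted[2] = 0bc$a10a
  sorted[3] = 10a0bc$a
  sorted[4] = a0bc$a10
  sorted[5] = a10a0bc$
  sorted[6] = bc$a10a0
  sorted[7] = c$a10a0b
sorted[6] = bc$a10a0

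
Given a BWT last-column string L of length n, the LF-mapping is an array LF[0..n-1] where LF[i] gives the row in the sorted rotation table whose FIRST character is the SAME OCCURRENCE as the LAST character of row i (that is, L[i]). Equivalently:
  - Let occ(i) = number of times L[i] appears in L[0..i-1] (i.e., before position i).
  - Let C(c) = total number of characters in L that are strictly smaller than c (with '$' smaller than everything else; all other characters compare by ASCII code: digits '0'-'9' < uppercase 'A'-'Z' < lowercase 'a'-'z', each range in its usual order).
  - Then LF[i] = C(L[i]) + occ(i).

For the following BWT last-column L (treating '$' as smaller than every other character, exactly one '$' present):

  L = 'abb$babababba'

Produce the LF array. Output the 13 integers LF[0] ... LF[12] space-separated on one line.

Answer: 1 6 7 0 8 2 9 3 10 4 11 12 5

Derivation:
Char counts: '$':1, 'a':5, 'b':7
C (first-col start): C('$')=0, C('a')=1, C('b')=6
L[0]='a': occ=0, LF[0]=C('a')+0=1+0=1
L[1]='b': occ=0, LF[1]=C('b')+0=6+0=6
L[2]='b': occ=1, LF[2]=C('b')+1=6+1=7
L[3]='$': occ=0, LF[3]=C('$')+0=0+0=0
L[4]='b': occ=2, LF[4]=C('b')+2=6+2=8
L[5]='a': occ=1, LF[5]=C('a')+1=1+1=2
L[6]='b': occ=3, LF[6]=C('b')+3=6+3=9
L[7]='a': occ=2, LF[7]=C('a')+2=1+2=3
L[8]='b': occ=4, LF[8]=C('b')+4=6+4=10
L[9]='a': occ=3, LF[9]=C('a')+3=1+3=4
L[10]='b': occ=5, LF[10]=C('b')+5=6+5=11
L[11]='b': occ=6, LF[11]=C('b')+6=6+6=12
L[12]='a': occ=4, LF[12]=C('a')+4=1+4=5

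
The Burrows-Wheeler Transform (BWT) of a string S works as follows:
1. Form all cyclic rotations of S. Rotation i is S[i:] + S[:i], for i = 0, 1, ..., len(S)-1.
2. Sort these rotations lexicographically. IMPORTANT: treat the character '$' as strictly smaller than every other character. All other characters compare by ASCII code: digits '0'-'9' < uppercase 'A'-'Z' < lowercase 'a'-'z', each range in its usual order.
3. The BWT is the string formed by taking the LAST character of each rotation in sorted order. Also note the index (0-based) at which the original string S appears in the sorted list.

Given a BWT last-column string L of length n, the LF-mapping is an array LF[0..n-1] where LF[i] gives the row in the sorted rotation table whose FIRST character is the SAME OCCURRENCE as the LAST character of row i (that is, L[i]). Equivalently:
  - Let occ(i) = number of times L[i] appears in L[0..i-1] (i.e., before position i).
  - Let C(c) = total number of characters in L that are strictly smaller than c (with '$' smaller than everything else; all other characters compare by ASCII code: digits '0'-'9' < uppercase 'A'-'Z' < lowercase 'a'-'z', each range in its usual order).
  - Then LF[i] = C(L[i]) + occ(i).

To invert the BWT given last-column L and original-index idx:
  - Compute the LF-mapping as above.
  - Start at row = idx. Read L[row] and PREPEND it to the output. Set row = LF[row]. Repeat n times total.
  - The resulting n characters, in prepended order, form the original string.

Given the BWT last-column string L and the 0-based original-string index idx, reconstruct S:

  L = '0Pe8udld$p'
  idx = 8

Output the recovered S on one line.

Answer: puddle8P0$

Derivation:
LF mapping: 1 3 6 2 9 4 7 5 0 8
Walk LF starting at row 8, prepending L[row]:
  step 1: row=8, L[8]='$', prepend. Next row=LF[8]=0
  step 2: row=0, L[0]='0', prepend. Next row=LF[0]=1
  step 3: row=1, L[1]='P', prepend. Next row=LF[1]=3
  step 4: row=3, L[3]='8', prepend. Next row=LF[3]=2
  step 5: row=2, L[2]='e', prepend. Next row=LF[2]=6
  step 6: row=6, L[6]='l', prepend. Next row=LF[6]=7
  step 7: row=7, L[7]='d', prepend. Next row=LF[7]=5
  step 8: row=5, L[5]='d', prepend. Next row=LF[5]=4
  step 9: row=4, L[4]='u', prepend. Next row=LF[4]=9
  step 10: row=9, L[9]='p', prepend. Next row=LF[9]=8
Reversed output: puddle8P0$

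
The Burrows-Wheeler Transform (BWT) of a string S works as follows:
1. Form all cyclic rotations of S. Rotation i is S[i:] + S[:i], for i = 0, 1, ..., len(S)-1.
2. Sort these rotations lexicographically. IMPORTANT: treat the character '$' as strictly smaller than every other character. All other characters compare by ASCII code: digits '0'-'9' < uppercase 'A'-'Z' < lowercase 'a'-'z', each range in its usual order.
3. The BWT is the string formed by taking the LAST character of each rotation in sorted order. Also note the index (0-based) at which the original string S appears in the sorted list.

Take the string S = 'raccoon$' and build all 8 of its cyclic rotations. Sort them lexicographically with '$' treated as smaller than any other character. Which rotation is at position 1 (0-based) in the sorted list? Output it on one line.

Answer: accoon$r

Derivation:
All 8 rotations (rotation i = S[i:]+S[:i]):
  rot[0] = raccoon$
  rot[1] = accoon$r
  rot[2] = ccoon$ra
  rot[3] = coon$rac
  rot[4] = oon$racc
  rot[5] = on$racco
  rot[6] = n$raccoo
  rot[7] = $raccoon
Sorted (with $ < everything):
  sorted[0] = $raccoon
  sorted[1] = accoon$r
  sorted[2] = ccoon$ra
  sorted[3] = coon$rac
  sorted[4] = n$raccoo
  sorted[5] = on$racco
  sorted[6] = oon$racc
  sorted[7] = raccoon$
sorted[1] = accoon$r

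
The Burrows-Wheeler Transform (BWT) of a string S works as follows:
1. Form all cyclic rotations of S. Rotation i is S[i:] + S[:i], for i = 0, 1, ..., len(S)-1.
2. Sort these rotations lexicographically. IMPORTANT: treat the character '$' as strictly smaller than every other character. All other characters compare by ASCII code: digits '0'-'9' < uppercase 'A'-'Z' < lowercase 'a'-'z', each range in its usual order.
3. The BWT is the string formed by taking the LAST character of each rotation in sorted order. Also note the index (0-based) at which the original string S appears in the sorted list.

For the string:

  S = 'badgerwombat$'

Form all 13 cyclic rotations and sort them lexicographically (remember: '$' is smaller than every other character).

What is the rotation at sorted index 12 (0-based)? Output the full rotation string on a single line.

Answer: wombat$badger

Derivation:
All 13 rotations (rotation i = S[i:]+S[:i]):
  rot[0] = badgerwombat$
  rot[1] = adgerwombat$b
  rot[2] = dgerwombat$ba
  rot[3] = gerwombat$bad
  rot[4] = erwombat$badg
  rot[5] = rwombat$badge
  rot[6] = wombat$badger
  rot[7] = ombat$badgerw
  rot[8] = mbat$badgerwo
  rot[9] = bat$badgerwom
  rot[10] = at$badgerwomb
  rot[11] = t$badgerwomba
  rot[12] = $badgerwombat
Sorted (with $ < everything):
  sorted[0] = $badgerwombat
  sorted[1] = adgerwombat$b
  sorted[2] = at$badgerwomb
  sorted[3] = badgerwombat$
  sorted[4] = bat$badgerwom
  sorted[5] = dgerwombat$ba
  sorted[6] = erwombat$badg
  sorted[7] = gerwombat$bad
  sorted[8] = mbat$badgerwo
  sorted[9] = ombat$badgerw
  sorted[10] = rwombat$badge
  sorted[11] = t$badgerwomba
  sorted[12] = wombat$badger
sorted[12] = wombat$badger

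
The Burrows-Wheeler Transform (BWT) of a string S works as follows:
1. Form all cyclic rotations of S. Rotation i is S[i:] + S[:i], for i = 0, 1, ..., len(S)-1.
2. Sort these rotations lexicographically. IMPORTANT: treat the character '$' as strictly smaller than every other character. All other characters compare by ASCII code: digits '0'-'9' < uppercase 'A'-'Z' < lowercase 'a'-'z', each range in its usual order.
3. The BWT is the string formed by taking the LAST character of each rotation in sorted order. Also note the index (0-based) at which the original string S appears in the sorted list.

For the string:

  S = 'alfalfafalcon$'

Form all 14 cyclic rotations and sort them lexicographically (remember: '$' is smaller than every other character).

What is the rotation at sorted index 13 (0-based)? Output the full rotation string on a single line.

All 14 rotations (rotation i = S[i:]+S[:i]):
  rot[0] = alfalfafalcon$
  rot[1] = lfalfafalcon$a
  rot[2] = falfafalcon$al
  rot[3] = alfafalcon$alf
  rot[4] = lfafalcon$alfa
  rot[5] = fafalcon$alfal
  rot[6] = afalcon$alfalf
  rot[7] = falcon$alfalfa
  rot[8] = alcon$alfalfaf
  rot[9] = lcon$alfalfafa
  rot[10] = con$alfalfafal
  rot[11] = on$alfalfafalc
  rot[12] = n$alfalfafalco
  rot[13] = $alfalfafalcon
Sorted (with $ < everything):
  sorted[0] = $alfalfafalcon
  sorted[1] = afalcon$alfalf
  sorted[2] = alcon$alfalfaf
  sorted[3] = alfafalcon$alf
  sorted[4] = alfalfafalcon$
  sorted[5] = con$alfalfafal
  sorted[6] = fafalcon$alfal
  sorted[7] = falcon$alfalfa
  sorted[8] = falfafalcon$al
  sorted[9] = lcon$alfalfafa
  sorted[10] = lfafalcon$alfa
  sorted[11] = lfalfafalcon$a
  sorted[12] = n$alfalfafalco
  sorted[13] = on$alfalfafalc
sorted[13] = on$alfalfafalc

Answer: on$alfalfafalc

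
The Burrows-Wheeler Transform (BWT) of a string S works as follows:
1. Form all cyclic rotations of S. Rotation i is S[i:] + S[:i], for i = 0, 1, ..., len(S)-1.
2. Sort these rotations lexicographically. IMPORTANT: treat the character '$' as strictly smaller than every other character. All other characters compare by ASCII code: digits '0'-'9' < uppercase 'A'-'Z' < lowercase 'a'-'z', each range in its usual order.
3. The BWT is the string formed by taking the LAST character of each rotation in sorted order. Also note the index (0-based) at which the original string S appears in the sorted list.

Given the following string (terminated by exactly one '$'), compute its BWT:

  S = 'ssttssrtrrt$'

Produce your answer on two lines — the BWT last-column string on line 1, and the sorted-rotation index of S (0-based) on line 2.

All 12 rotations (rotation i = S[i:]+S[:i]):
  rot[0] = ssttssrtrrt$
  rot[1] = sttssrtrrt$s
  rot[2] = ttssrtrrt$ss
  rot[3] = tssrtrrt$sst
  rot[4] = ssrtrrt$sstt
  rot[5] = srtrrt$sstts
  rot[6] = rtrrt$ssttss
  rot[7] = trrt$ssttssr
  rot[8] = rrt$ssttssrt
  rot[9] = rt$ssttssrtr
  rot[10] = t$ssttssrtrr
  rot[11] = $ssttssrtrrt
Sorted (with $ < everything):
  sorted[0] = $ssttssrtrrt  (last char: 't')
  sorted[1] = rrt$ssttssrt  (last char: 't')
  sorted[2] = rt$ssttssrtr  (last char: 'r')
  sorted[3] = rtrrt$ssttss  (last char: 's')
  sorted[4] = srtrrt$sstts  (last char: 's')
  sorted[5] = ssrtrrt$sstt  (last char: 't')
  sorted[6] = ssttssrtrrt$  (last char: '$')
  sorted[7] = sttssrtrrt$s  (last char: 's')
  sorted[8] = t$ssttssrtrr  (last char: 'r')
  sorted[9] = trrt$ssttssr  (last char: 'r')
  sorted[10] = tssrtrrt$sst  (last char: 't')
  sorted[11] = ttssrtrrt$ss  (last char: 's')
Last column: ttrsst$srrts
Original string S is at sorted index 6

Answer: ttrsst$srrts
6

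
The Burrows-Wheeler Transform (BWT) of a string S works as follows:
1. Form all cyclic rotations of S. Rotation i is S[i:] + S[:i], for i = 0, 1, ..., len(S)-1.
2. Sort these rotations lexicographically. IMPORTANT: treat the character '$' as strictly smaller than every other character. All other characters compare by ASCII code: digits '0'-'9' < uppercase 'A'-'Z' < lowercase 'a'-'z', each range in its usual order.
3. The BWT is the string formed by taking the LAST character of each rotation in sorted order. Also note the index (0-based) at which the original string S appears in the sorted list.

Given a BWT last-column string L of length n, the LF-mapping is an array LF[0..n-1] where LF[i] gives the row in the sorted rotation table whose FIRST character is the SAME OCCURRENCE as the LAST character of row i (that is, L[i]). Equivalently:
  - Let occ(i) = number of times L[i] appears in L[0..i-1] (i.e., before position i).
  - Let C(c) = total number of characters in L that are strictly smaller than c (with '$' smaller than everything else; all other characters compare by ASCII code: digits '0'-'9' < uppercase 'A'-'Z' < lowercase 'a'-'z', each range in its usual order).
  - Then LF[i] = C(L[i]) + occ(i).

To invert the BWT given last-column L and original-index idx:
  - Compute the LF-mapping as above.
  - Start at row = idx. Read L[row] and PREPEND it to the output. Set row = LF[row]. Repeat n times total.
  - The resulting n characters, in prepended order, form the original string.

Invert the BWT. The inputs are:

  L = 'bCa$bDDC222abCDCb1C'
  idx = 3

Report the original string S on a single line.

LF mapping: 15 5 13 0 16 10 11 6 2 3 4 14 17 7 12 8 18 1 9
Walk LF starting at row 3, prepending L[row]:
  step 1: row=3, L[3]='$', prepend. Next row=LF[3]=0
  step 2: row=0, L[0]='b', prepend. Next row=LF[0]=15
  step 3: row=15, L[15]='C', prepend. Next row=LF[15]=8
  step 4: row=8, L[8]='2', prepend. Next row=LF[8]=2
  step 5: row=2, L[2]='a', prepend. Next row=LF[2]=13
  step 6: row=13, L[13]='C', prepend. Next row=LF[13]=7
  step 7: row=7, L[7]='C', prepend. Next row=LF[7]=6
  step 8: row=6, L[6]='D', prepend. Next row=LF[6]=11
  step 9: row=11, L[11]='a', prepend. Next row=LF[11]=14
  step 10: row=14, L[14]='D', prepend. Next row=LF[14]=12
  step 11: row=12, L[12]='b', prepend. Next row=LF[12]=17
  step 12: row=17, L[17]='1', prepend. Next row=LF[17]=1
  step 13: row=1, L[1]='C', prepend. Next row=LF[1]=5
  step 14: row=5, L[5]='D', prepend. Next row=LF[5]=10
  step 15: row=10, L[10]='2', prepend. Next row=LF[10]=4
  step 16: row=4, L[4]='b', prepend. Next row=LF[4]=16
  step 17: row=16, L[16]='b', prepend. Next row=LF[16]=18
  step 18: row=18, L[18]='C', prepend. Next row=LF[18]=9
  step 19: row=9, L[9]='2', prepend. Next row=LF[9]=3
Reversed output: 2Cbb2DC1bDaDCCa2Cb$

Answer: 2Cbb2DC1bDaDCCa2Cb$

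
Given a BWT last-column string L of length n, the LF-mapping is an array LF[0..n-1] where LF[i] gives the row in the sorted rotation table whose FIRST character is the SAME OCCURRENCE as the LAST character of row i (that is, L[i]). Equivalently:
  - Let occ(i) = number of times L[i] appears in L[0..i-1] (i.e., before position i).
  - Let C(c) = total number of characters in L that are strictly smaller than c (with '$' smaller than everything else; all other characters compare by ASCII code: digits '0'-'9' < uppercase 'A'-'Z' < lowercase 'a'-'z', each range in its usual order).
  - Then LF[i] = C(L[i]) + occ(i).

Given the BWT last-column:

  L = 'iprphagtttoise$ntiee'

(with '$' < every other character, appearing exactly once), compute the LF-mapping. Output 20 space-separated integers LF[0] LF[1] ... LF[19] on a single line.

Answer: 7 12 14 13 6 1 5 16 17 18 11 8 15 2 0 10 19 9 3 4

Derivation:
Char counts: '$':1, 'a':1, 'e':3, 'g':1, 'h':1, 'i':3, 'n':1, 'o':1, 'p':2, 'r':1, 's':1, 't':4
C (first-col start): C('$')=0, C('a')=1, C('e')=2, C('g')=5, C('h')=6, C('i')=7, C('n')=10, C('o')=11, C('p')=12, C('r')=14, C('s')=15, C('t')=16
L[0]='i': occ=0, LF[0]=C('i')+0=7+0=7
L[1]='p': occ=0, LF[1]=C('p')+0=12+0=12
L[2]='r': occ=0, LF[2]=C('r')+0=14+0=14
L[3]='p': occ=1, LF[3]=C('p')+1=12+1=13
L[4]='h': occ=0, LF[4]=C('h')+0=6+0=6
L[5]='a': occ=0, LF[5]=C('a')+0=1+0=1
L[6]='g': occ=0, LF[6]=C('g')+0=5+0=5
L[7]='t': occ=0, LF[7]=C('t')+0=16+0=16
L[8]='t': occ=1, LF[8]=C('t')+1=16+1=17
L[9]='t': occ=2, LF[9]=C('t')+2=16+2=18
L[10]='o': occ=0, LF[10]=C('o')+0=11+0=11
L[11]='i': occ=1, LF[11]=C('i')+1=7+1=8
L[12]='s': occ=0, LF[12]=C('s')+0=15+0=15
L[13]='e': occ=0, LF[13]=C('e')+0=2+0=2
L[14]='$': occ=0, LF[14]=C('$')+0=0+0=0
L[15]='n': occ=0, LF[15]=C('n')+0=10+0=10
L[16]='t': occ=3, LF[16]=C('t')+3=16+3=19
L[17]='i': occ=2, LF[17]=C('i')+2=7+2=9
L[18]='e': occ=1, LF[18]=C('e')+1=2+1=3
L[19]='e': occ=2, LF[19]=C('e')+2=2+2=4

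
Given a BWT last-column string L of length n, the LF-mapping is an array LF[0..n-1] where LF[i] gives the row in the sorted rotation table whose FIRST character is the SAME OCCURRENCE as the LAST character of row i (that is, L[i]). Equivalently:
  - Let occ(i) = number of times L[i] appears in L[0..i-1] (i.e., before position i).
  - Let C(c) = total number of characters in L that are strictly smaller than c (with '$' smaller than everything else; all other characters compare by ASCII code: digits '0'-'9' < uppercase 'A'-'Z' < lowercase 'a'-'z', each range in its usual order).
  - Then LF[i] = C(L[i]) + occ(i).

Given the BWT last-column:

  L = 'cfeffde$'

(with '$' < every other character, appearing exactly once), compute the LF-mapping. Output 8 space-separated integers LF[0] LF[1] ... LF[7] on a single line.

Answer: 1 5 3 6 7 2 4 0

Derivation:
Char counts: '$':1, 'c':1, 'd':1, 'e':2, 'f':3
C (first-col start): C('$')=0, C('c')=1, C('d')=2, C('e')=3, C('f')=5
L[0]='c': occ=0, LF[0]=C('c')+0=1+0=1
L[1]='f': occ=0, LF[1]=C('f')+0=5+0=5
L[2]='e': occ=0, LF[2]=C('e')+0=3+0=3
L[3]='f': occ=1, LF[3]=C('f')+1=5+1=6
L[4]='f': occ=2, LF[4]=C('f')+2=5+2=7
L[5]='d': occ=0, LF[5]=C('d')+0=2+0=2
L[6]='e': occ=1, LF[6]=C('e')+1=3+1=4
L[7]='$': occ=0, LF[7]=C('$')+0=0+0=0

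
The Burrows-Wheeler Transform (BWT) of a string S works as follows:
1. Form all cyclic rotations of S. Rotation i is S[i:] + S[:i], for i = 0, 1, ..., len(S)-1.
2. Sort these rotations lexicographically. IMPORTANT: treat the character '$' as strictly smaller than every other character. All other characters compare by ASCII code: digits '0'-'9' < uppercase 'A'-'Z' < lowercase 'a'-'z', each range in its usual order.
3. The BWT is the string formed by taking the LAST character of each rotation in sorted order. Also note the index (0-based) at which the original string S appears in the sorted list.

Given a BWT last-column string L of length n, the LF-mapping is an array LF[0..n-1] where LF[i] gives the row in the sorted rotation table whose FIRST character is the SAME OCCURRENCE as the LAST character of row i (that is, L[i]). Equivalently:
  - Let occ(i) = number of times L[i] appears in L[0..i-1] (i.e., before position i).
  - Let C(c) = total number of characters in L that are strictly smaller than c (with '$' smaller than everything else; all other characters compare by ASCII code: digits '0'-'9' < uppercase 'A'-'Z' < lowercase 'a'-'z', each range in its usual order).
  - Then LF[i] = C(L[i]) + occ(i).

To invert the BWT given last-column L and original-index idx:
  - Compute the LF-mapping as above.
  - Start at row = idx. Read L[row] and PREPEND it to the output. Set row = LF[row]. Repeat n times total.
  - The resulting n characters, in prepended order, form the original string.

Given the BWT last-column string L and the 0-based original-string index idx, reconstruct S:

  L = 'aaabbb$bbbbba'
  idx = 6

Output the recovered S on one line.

Answer: babbbbbbbaaa$

Derivation:
LF mapping: 1 2 3 5 6 7 0 8 9 10 11 12 4
Walk LF starting at row 6, prepending L[row]:
  step 1: row=6, L[6]='$', prepend. Next row=LF[6]=0
  step 2: row=0, L[0]='a', prepend. Next row=LF[0]=1
  step 3: row=1, L[1]='a', prepend. Next row=LF[1]=2
  step 4: row=2, L[2]='a', prepend. Next row=LF[2]=3
  step 5: row=3, L[3]='b', prepend. Next row=LF[3]=5
  step 6: row=5, L[5]='b', prepend. Next row=LF[5]=7
  step 7: row=7, L[7]='b', prepend. Next row=LF[7]=8
  step 8: row=8, L[8]='b', prepend. Next row=LF[8]=9
  step 9: row=9, L[9]='b', prepend. Next row=LF[9]=10
  step 10: row=10, L[10]='b', prepend. Next row=LF[10]=11
  step 11: row=11, L[11]='b', prepend. Next row=LF[11]=12
  step 12: row=12, L[12]='a', prepend. Next row=LF[12]=4
  step 13: row=4, L[4]='b', prepend. Next row=LF[4]=6
Reversed output: babbbbbbbaaa$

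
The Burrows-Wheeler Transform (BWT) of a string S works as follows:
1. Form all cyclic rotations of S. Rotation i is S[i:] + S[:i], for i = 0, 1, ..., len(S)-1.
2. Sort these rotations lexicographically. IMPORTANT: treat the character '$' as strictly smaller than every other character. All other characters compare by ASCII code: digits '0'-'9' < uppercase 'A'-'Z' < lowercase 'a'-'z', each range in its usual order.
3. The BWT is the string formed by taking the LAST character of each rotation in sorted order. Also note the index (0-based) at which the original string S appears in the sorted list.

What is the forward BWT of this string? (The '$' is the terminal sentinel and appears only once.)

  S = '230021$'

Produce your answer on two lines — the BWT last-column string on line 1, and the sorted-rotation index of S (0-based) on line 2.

All 7 rotations (rotation i = S[i:]+S[:i]):
  rot[0] = 230021$
  rot[1] = 30021$2
  rot[2] = 0021$23
  rot[3] = 021$230
  rot[4] = 21$2300
  rot[5] = 1$23002
  rot[6] = $230021
Sorted (with $ < everything):
  sorted[0] = $230021  (last char: '1')
  sorted[1] = 0021$23  (last char: '3')
  sorted[2] = 021$230  (last char: '0')
  sorted[3] = 1$23002  (last char: '2')
  sorted[4] = 21$2300  (last char: '0')
  sorted[5] = 230021$  (last char: '$')
  sorted[6] = 30021$2  (last char: '2')
Last column: 13020$2
Original string S is at sorted index 5

Answer: 13020$2
5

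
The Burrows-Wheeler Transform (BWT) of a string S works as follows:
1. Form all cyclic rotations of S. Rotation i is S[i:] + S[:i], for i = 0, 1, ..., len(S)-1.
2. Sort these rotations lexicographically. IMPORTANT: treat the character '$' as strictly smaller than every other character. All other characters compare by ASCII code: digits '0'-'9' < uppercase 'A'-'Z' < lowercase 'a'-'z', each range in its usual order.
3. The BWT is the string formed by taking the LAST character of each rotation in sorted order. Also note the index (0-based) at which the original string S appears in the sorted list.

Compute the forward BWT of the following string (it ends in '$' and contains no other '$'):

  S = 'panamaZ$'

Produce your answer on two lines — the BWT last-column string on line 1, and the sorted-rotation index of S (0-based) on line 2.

Answer: Zamnpaa$
7

Derivation:
All 8 rotations (rotation i = S[i:]+S[:i]):
  rot[0] = panamaZ$
  rot[1] = anamaZ$p
  rot[2] = namaZ$pa
  rot[3] = amaZ$pan
  rot[4] = maZ$pana
  rot[5] = aZ$panam
  rot[6] = Z$panama
  rot[7] = $panamaZ
Sorted (with $ < everything):
  sorted[0] = $panamaZ  (last char: 'Z')
  sorted[1] = Z$panama  (last char: 'a')
  sorted[2] = aZ$panam  (last char: 'm')
  sorted[3] = amaZ$pan  (last char: 'n')
  sorted[4] = anamaZ$p  (last char: 'p')
  sorted[5] = maZ$pana  (last char: 'a')
  sorted[6] = namaZ$pa  (last char: 'a')
  sorted[7] = panamaZ$  (last char: '$')
Last column: Zamnpaa$
Original string S is at sorted index 7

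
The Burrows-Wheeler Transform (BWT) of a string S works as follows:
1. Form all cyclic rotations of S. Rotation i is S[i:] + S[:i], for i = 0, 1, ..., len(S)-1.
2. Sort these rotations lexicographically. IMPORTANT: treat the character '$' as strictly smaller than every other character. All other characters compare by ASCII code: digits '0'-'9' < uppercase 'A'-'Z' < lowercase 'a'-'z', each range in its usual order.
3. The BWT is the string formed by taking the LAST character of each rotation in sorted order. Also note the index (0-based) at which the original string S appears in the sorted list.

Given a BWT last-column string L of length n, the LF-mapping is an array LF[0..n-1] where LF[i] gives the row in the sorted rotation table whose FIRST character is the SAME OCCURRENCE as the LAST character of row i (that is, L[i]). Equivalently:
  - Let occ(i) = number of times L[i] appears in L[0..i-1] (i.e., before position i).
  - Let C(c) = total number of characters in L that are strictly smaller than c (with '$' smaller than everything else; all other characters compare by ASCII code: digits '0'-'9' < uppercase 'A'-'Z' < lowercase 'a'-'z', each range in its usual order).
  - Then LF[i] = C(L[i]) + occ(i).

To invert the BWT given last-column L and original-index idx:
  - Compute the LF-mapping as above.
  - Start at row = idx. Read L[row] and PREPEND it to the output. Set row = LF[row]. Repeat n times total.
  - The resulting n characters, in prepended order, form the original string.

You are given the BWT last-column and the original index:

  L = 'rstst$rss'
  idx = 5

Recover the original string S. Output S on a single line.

Answer: strstssr$

Derivation:
LF mapping: 1 3 7 4 8 0 2 5 6
Walk LF starting at row 5, prepending L[row]:
  step 1: row=5, L[5]='$', prepend. Next row=LF[5]=0
  step 2: row=0, L[0]='r', prepend. Next row=LF[0]=1
  step 3: row=1, L[1]='s', prepend. Next row=LF[1]=3
  step 4: row=3, L[3]='s', prepend. Next row=LF[3]=4
  step 5: row=4, L[4]='t', prepend. Next row=LF[4]=8
  step 6: row=8, L[8]='s', prepend. Next row=LF[8]=6
  step 7: row=6, L[6]='r', prepend. Next row=LF[6]=2
  step 8: row=2, L[2]='t', prepend. Next row=LF[2]=7
  step 9: row=7, L[7]='s', prepend. Next row=LF[7]=5
Reversed output: strstssr$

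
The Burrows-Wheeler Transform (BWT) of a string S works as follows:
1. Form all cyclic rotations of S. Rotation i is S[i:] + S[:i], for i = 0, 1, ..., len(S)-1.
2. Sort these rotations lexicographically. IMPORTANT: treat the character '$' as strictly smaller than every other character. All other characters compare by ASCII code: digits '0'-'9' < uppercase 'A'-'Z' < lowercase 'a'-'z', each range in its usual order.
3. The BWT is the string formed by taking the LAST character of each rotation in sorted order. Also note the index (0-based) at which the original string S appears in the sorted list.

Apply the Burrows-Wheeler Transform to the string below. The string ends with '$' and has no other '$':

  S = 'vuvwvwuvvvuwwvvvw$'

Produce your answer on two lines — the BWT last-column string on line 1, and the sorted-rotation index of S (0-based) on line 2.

Answer: wwvv$vvuwvvwuvvwvu
4

Derivation:
All 18 rotations (rotation i = S[i:]+S[:i]):
  rot[0] = vuvwvwuvvvuwwvvvw$
  rot[1] = uvwvwuvvvuwwvvvw$v
  rot[2] = vwvwuvvvuwwvvvw$vu
  rot[3] = wvwuvvvuwwvvvw$vuv
  rot[4] = vwuvvvuwwvvvw$vuvw
  rot[5] = wuvvvuwwvvvw$vuvwv
  rot[6] = uvvvuwwvvvw$vuvwvw
  rot[7] = vvvuwwvvvw$vuvwvwu
  rot[8] = vvuwwvvvw$vuvwvwuv
  rot[9] = vuwwvvvw$vuvwvwuvv
  rot[10] = uwwvvvw$vuvwvwuvvv
  rot[11] = wwvvvw$vuvwvwuvvvu
  rot[12] = wvvvw$vuvwvwuvvvuw
  rot[13] = vvvw$vuvwvwuvvvuww
  rot[14] = vvw$vuvwvwuvvvuwwv
  rot[15] = vw$vuvwvwuvvvuwwvv
  rot[16] = w$vuvwvwuvvvuwwvvv
  rot[17] = $vuvwvwuvvvuwwvvvw
Sorted (with $ < everything):
  sorted[0] = $vuvwvwuvvvuwwvvvw  (last char: 'w')
  sorted[1] = uvvvuwwvvvw$vuvwvw  (last char: 'w')
  sorted[2] = uvwvwuvvvuwwvvvw$v  (last char: 'v')
  sorted[3] = uwwvvvw$vuvwvwuvvv  (last char: 'v')
  sorted[4] = vuvwvwuvvvuwwvvvw$  (last char: '$')
  sorted[5] = vuwwvvvw$vuvwvwuvv  (last char: 'v')
  sorted[6] = vvuwwvvvw$vuvwvwuv  (last char: 'v')
  sorted[7] = vvvuwwvvvw$vuvwvwu  (last char: 'u')
  sorted[8] = vvvw$vuvwvwuvvvuww  (last char: 'w')
  sorted[9] = vvw$vuvwvwuvvvuwwv  (last char: 'v')
  sorted[10] = vw$vuvwvwuvvvuwwvv  (last char: 'v')
  sorted[11] = vwuvvvuwwvvvw$vuvw  (last char: 'w')
  sorted[12] = vwvwuvvvuwwvvvw$vu  (last char: 'u')
  sorted[13] = w$vuvwvwuvvvuwwvvv  (last char: 'v')
  sorted[14] = wuvvvuwwvvvw$vuvwv  (last char: 'v')
  sorted[15] = wvvvw$vuvwvwuvvvuw  (last char: 'w')
  sorted[16] = wvwuvvvuwwvvvw$vuv  (last char: 'v')
  sorted[17] = wwvvvw$vuvwvwuvvvu  (last char: 'u')
Last column: wwvv$vvuwvvwuvvwvu
Original string S is at sorted index 4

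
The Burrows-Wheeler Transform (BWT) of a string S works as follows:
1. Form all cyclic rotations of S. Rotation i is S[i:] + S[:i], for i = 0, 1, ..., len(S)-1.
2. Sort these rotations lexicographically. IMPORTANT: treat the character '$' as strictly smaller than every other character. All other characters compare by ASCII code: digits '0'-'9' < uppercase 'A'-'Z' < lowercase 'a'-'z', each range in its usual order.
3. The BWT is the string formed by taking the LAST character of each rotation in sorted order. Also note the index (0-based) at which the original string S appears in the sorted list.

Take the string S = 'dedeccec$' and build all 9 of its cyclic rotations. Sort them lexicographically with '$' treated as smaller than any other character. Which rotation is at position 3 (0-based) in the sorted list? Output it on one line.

Answer: cec$dedec

Derivation:
All 9 rotations (rotation i = S[i:]+S[:i]):
  rot[0] = dedeccec$
  rot[1] = edeccec$d
  rot[2] = deccec$de
  rot[3] = eccec$ded
  rot[4] = ccec$dede
  rot[5] = cec$dedec
  rot[6] = ec$dedecc
  rot[7] = c$dedecce
  rot[8] = $dedeccec
Sorted (with $ < everything):
  sorted[0] = $dedeccec
  sorted[1] = c$dedecce
  sorted[2] = ccec$dede
  sorted[3] = cec$dedec
  sorted[4] = deccec$de
  sorted[5] = dedeccec$
  sorted[6] = ec$dedecc
  sorted[7] = eccec$ded
  sorted[8] = edeccec$d
sorted[3] = cec$dedec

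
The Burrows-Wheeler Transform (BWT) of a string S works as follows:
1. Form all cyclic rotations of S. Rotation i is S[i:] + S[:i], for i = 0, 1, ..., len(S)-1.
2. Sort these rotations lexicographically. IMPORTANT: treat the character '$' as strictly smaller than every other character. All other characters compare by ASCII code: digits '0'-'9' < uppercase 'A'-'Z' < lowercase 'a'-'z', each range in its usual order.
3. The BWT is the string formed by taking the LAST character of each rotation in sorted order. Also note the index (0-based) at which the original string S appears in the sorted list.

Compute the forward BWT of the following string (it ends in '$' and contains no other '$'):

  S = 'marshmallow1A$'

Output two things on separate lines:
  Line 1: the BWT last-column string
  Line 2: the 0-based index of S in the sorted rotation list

All 14 rotations (rotation i = S[i:]+S[:i]):
  rot[0] = marshmallow1A$
  rot[1] = arshmallow1A$m
  rot[2] = rshmallow1A$ma
  rot[3] = shmallow1A$mar
  rot[4] = hmallow1A$mars
  rot[5] = mallow1A$marsh
  rot[6] = allow1A$marshm
  rot[7] = llow1A$marshma
  rot[8] = low1A$marshmal
  rot[9] = ow1A$marshmall
  rot[10] = w1A$marshmallo
  rot[11] = 1A$marshmallow
  rot[12] = A$marshmallow1
  rot[13] = $marshmallow1A
Sorted (with $ < everything):
  sorted[0] = $marshmallow1A  (last char: 'A')
  sorted[1] = 1A$marshmallow  (last char: 'w')
  sorted[2] = A$marshmallow1  (last char: '1')
  sorted[3] = allow1A$marshm  (last char: 'm')
  sorted[4] = arshmallow1A$m  (last char: 'm')
  sorted[5] = hmallow1A$mars  (last char: 's')
  sorted[6] = llow1A$marshma  (last char: 'a')
  sorted[7] = low1A$marshmal  (last char: 'l')
  sorted[8] = mallow1A$marsh  (last char: 'h')
  sorted[9] = marshmallow1A$  (last char: '$')
  sorted[10] = ow1A$marshmall  (last char: 'l')
  sorted[11] = rshmallow1A$ma  (last char: 'a')
  sorted[12] = shmallow1A$mar  (last char: 'r')
  sorted[13] = w1A$marshmallo  (last char: 'o')
Last column: Aw1mmsalh$laro
Original string S is at sorted index 9

Answer: Aw1mmsalh$laro
9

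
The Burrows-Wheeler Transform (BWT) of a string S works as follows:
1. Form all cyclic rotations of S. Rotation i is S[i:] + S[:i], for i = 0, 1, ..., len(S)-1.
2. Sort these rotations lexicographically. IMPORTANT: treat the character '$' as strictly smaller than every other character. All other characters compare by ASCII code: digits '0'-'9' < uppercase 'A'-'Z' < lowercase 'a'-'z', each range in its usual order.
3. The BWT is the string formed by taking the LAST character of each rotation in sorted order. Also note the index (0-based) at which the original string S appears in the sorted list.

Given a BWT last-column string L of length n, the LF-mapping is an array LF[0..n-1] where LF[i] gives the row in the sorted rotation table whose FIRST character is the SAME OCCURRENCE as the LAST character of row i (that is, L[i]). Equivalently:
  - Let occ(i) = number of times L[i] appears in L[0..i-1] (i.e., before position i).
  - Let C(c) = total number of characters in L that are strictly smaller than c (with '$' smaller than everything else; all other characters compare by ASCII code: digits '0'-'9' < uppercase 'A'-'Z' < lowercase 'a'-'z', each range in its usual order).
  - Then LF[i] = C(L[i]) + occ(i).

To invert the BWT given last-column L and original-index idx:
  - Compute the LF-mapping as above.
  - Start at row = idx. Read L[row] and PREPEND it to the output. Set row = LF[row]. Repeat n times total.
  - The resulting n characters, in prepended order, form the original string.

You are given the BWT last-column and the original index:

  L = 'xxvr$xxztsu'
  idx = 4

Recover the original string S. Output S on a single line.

LF mapping: 6 7 5 1 0 8 9 10 3 2 4
Walk LF starting at row 4, prepending L[row]:
  step 1: row=4, L[4]='$', prepend. Next row=LF[4]=0
  step 2: row=0, L[0]='x', prepend. Next row=LF[0]=6
  step 3: row=6, L[6]='x', prepend. Next row=LF[6]=9
  step 4: row=9, L[9]='s', prepend. Next row=LF[9]=2
  step 5: row=2, L[2]='v', prepend. Next row=LF[2]=5
  step 6: row=5, L[5]='x', prepend. Next row=LF[5]=8
  step 7: row=8, L[8]='t', prepend. Next row=LF[8]=3
  step 8: row=3, L[3]='r', prepend. Next row=LF[3]=1
  step 9: row=1, L[1]='x', prepend. Next row=LF[1]=7
  step 10: row=7, L[7]='z', prepend. Next row=LF[7]=10
  step 11: row=10, L[10]='u', prepend. Next row=LF[10]=4
Reversed output: uzxrtxvsxx$

Answer: uzxrtxvsxx$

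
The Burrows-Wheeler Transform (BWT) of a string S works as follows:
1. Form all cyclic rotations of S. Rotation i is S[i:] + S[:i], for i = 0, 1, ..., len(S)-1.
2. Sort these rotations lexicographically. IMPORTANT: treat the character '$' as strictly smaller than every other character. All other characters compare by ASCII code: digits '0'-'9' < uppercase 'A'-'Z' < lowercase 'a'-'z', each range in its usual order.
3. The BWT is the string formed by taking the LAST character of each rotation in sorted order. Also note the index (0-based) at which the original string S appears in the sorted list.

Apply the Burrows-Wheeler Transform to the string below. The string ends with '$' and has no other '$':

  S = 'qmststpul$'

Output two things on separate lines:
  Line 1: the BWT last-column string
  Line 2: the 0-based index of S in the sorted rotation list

Answer: luqt$tmssp
4

Derivation:
All 10 rotations (rotation i = S[i:]+S[:i]):
  rot[0] = qmststpul$
  rot[1] = mststpul$q
  rot[2] = ststpul$qm
  rot[3] = tstpul$qms
  rot[4] = stpul$qmst
  rot[5] = tpul$qmsts
  rot[6] = pul$qmstst
  rot[7] = ul$qmststp
  rot[8] = l$qmststpu
  rot[9] = $qmststpul
Sorted (with $ < everything):
  sorted[0] = $qmststpul  (last char: 'l')
  sorted[1] = l$qmststpu  (last char: 'u')
  sorted[2] = mststpul$q  (last char: 'q')
  sorted[3] = pul$qmstst  (last char: 't')
  sorted[4] = qmststpul$  (last char: '$')
  sorted[5] = stpul$qmst  (last char: 't')
  sorted[6] = ststpul$qm  (last char: 'm')
  sorted[7] = tpul$qmsts  (last char: 's')
  sorted[8] = tstpul$qms  (last char: 's')
  sorted[9] = ul$qmststp  (last char: 'p')
Last column: luqt$tmssp
Original string S is at sorted index 4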